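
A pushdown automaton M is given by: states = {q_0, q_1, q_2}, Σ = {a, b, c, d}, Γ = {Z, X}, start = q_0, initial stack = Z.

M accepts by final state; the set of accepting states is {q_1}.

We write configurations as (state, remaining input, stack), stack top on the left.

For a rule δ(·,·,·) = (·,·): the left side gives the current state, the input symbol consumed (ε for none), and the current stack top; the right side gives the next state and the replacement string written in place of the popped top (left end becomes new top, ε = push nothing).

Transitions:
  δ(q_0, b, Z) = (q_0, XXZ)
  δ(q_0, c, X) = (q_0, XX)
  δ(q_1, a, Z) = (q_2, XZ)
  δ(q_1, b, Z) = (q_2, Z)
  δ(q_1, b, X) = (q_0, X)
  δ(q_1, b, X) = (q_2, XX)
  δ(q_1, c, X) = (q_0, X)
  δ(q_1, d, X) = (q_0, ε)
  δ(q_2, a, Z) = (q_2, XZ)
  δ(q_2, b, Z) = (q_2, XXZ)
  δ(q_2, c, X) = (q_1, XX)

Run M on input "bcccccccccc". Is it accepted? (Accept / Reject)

Reject

No computation consumes all input and reaches a final state.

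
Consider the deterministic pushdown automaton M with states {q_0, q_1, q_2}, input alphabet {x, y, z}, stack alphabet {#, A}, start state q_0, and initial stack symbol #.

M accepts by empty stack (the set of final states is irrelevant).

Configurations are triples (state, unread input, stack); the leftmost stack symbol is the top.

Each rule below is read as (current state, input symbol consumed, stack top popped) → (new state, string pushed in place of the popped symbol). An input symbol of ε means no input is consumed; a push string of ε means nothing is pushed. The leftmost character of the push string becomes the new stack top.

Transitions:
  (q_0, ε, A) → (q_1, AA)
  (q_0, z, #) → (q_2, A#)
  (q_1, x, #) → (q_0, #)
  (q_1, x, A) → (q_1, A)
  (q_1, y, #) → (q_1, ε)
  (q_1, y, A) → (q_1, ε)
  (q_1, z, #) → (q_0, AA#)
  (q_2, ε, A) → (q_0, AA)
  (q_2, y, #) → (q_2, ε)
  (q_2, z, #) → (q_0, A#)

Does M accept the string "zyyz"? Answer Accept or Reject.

Reject

(q_0, zyyz, #)
  read z, top #: go to q_2, push A# → (q_2, yyz, A#)
  ε-move, top A: go to q_0, push AA → (q_0, yyz, AA#)
  ε-move, top A: go to q_1, push AA → (q_1, yyz, AAA#)
  read y, top A: go to q_1, push ε → (q_1, yz, AA#)
  read y, top A: go to q_1, push ε → (q_1, z, A#)
No transition applies at (q_1, z, A#); input not fully consumed.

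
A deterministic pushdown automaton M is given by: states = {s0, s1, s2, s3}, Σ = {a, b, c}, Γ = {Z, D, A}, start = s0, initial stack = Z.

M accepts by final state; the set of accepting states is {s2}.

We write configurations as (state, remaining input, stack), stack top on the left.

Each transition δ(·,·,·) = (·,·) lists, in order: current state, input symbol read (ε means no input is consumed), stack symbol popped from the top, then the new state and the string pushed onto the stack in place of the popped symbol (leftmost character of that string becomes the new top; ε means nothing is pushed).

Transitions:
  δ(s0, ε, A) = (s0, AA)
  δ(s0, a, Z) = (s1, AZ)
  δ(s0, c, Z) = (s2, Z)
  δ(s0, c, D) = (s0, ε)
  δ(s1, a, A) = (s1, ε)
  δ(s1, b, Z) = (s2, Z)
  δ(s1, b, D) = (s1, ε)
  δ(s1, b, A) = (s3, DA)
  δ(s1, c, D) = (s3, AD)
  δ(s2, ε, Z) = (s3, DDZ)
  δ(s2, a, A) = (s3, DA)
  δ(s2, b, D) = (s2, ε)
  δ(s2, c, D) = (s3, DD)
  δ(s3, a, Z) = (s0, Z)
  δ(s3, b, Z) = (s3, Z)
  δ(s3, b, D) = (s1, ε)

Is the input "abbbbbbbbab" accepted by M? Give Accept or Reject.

Accept

(s0, abbbbbbbbab, Z) ⊢ (s1, bbbbbbbbab, AZ) ⊢ (s3, bbbbbbbab, DAZ) ⊢ (s1, bbbbbbab, AZ) ⊢ (s3, bbbbbab, DAZ) ⊢ (s1, bbbbab, AZ) ⊢ (s3, bbbab, DAZ) ⊢ (s1, bbab, AZ) ⊢ (s3, bab, DAZ) ⊢ (s1, ab, AZ) ⊢ (s1, b, Z) ⊢ (s2, ε, Z)
All input consumed; state s2 ∈ F.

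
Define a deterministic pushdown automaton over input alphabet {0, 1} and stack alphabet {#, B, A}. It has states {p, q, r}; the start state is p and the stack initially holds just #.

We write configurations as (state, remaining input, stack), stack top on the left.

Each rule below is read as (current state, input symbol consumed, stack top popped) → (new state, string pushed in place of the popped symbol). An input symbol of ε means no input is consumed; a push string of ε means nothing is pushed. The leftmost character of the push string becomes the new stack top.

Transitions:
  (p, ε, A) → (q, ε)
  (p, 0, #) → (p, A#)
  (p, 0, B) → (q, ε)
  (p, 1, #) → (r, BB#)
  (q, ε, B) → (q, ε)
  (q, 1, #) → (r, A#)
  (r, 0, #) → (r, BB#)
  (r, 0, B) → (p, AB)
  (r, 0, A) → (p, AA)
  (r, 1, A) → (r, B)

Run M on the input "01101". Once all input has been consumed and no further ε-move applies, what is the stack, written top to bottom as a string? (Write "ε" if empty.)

A#

(p, 01101, #)
  read 0, top #: go to p, push A# → (p, 1101, A#)
  ε-move, top A: go to q, push ε → (q, 1101, #)
  read 1, top #: go to r, push A# → (r, 101, A#)
  read 1, top A: go to r, push B → (r, 01, B#)
  read 0, top B: go to p, push AB → (p, 1, AB#)
  ε-move, top A: go to q, push ε → (q, 1, B#)
  ε-move, top B: go to q, push ε → (q, 1, #)
  read 1, top #: go to r, push A# → (r, ε, A#)
All input consumed in state r with stack A#.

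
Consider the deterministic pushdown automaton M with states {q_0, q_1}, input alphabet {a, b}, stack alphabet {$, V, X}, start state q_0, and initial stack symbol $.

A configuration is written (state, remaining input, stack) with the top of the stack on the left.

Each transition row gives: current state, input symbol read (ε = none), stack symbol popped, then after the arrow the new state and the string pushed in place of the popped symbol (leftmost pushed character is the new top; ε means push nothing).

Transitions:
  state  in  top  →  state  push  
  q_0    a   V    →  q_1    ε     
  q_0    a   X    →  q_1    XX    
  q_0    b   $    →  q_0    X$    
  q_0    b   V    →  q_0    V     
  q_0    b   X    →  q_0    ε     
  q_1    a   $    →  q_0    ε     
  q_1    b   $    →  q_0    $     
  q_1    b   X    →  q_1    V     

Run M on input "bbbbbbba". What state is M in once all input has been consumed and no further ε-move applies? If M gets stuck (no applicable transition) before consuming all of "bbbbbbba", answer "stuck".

q_1

(q_0, bbbbbbba, $) ⊢ (q_0, bbbbbba, X$) ⊢ (q_0, bbbbba, $) ⊢ (q_0, bbbba, X$) ⊢ (q_0, bbba, $) ⊢ (q_0, bba, X$) ⊢ (q_0, ba, $) ⊢ (q_0, a, X$) ⊢ (q_1, ε, XX$)
All input consumed; M is in state q_1.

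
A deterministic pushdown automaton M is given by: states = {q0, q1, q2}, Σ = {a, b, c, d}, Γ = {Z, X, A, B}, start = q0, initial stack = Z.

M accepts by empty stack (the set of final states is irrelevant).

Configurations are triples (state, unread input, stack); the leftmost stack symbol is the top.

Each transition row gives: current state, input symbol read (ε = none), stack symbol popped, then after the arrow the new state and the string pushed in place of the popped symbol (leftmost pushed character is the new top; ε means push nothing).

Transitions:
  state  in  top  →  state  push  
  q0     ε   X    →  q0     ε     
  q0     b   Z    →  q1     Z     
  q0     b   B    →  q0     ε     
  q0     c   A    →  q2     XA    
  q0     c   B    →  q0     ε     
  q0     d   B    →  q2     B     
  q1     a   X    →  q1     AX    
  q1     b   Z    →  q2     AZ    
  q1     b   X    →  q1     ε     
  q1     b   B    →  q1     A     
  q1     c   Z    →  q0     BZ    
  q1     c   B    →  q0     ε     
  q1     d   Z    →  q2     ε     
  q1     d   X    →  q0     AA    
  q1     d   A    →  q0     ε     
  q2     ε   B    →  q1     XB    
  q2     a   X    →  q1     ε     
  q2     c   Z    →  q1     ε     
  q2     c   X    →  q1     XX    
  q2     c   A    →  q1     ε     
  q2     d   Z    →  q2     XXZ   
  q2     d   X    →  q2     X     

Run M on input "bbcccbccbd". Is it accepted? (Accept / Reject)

(q0, bbcccbccbd, Z)
  read b, top Z: go to q1, push Z → (q1, bcccbccbd, Z)
  read b, top Z: go to q2, push AZ → (q2, cccbccbd, AZ)
  read c, top A: go to q1, push ε → (q1, ccbccbd, Z)
  read c, top Z: go to q0, push BZ → (q0, cbccbd, BZ)
  read c, top B: go to q0, push ε → (q0, bccbd, Z)
  read b, top Z: go to q1, push Z → (q1, ccbd, Z)
  read c, top Z: go to q0, push BZ → (q0, cbd, BZ)
  read c, top B: go to q0, push ε → (q0, bd, Z)
  read b, top Z: go to q1, push Z → (q1, d, Z)
  read d, top Z: go to q2, push ε → (q2, ε, ε)
All input consumed and the stack is empty.

Accept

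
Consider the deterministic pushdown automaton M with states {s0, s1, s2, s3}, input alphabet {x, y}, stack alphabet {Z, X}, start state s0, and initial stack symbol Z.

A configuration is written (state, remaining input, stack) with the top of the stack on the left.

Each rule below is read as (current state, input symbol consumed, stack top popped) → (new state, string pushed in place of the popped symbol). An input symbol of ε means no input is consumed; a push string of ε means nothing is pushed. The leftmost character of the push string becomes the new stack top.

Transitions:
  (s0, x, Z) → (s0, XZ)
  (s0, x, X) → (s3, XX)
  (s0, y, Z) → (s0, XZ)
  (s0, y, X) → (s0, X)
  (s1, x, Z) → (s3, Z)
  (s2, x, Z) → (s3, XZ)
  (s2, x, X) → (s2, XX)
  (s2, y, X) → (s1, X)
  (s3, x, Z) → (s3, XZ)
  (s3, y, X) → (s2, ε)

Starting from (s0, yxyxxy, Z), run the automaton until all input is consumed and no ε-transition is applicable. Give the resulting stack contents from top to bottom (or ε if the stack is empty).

(s0, yxyxxy, Z) ⊢ (s0, xyxxy, XZ) ⊢ (s3, yxxy, XXZ) ⊢ (s2, xxy, XZ) ⊢ (s2, xy, XXZ) ⊢ (s2, y, XXXZ) ⊢ (s1, ε, XXXZ)
All input consumed in state s1 with stack XXXZ.

XXXZ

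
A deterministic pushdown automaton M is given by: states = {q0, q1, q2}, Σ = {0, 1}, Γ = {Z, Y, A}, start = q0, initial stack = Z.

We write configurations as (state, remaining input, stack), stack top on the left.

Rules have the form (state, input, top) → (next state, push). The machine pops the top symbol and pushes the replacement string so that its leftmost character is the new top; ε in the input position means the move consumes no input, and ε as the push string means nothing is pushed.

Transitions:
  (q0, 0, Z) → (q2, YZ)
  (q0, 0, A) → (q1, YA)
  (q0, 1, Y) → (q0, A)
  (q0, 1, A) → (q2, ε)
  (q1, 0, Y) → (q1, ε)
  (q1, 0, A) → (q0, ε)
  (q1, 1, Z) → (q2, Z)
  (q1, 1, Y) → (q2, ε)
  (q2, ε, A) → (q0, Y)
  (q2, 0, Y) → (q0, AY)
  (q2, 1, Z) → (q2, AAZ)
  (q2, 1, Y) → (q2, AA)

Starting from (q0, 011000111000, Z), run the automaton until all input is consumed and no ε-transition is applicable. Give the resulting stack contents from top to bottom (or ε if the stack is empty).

(q0, 011000111000, Z)
  read 0, top Z: go to q2, push YZ → (q2, 11000111000, YZ)
  read 1, top Y: go to q2, push AA → (q2, 1000111000, AAZ)
  ε-move, top A: go to q0, push Y → (q0, 1000111000, YAZ)
  read 1, top Y: go to q0, push A → (q0, 000111000, AAZ)
  read 0, top A: go to q1, push YA → (q1, 00111000, YAAZ)
  read 0, top Y: go to q1, push ε → (q1, 0111000, AAZ)
  read 0, top A: go to q0, push ε → (q0, 111000, AZ)
  read 1, top A: go to q2, push ε → (q2, 11000, Z)
  read 1, top Z: go to q2, push AAZ → (q2, 1000, AAZ)
  ε-move, top A: go to q0, push Y → (q0, 1000, YAZ)
  read 1, top Y: go to q0, push A → (q0, 000, AAZ)
  read 0, top A: go to q1, push YA → (q1, 00, YAAZ)
  read 0, top Y: go to q1, push ε → (q1, 0, AAZ)
  read 0, top A: go to q0, push ε → (q0, ε, AZ)
All input consumed in state q0 with stack AZ.

AZ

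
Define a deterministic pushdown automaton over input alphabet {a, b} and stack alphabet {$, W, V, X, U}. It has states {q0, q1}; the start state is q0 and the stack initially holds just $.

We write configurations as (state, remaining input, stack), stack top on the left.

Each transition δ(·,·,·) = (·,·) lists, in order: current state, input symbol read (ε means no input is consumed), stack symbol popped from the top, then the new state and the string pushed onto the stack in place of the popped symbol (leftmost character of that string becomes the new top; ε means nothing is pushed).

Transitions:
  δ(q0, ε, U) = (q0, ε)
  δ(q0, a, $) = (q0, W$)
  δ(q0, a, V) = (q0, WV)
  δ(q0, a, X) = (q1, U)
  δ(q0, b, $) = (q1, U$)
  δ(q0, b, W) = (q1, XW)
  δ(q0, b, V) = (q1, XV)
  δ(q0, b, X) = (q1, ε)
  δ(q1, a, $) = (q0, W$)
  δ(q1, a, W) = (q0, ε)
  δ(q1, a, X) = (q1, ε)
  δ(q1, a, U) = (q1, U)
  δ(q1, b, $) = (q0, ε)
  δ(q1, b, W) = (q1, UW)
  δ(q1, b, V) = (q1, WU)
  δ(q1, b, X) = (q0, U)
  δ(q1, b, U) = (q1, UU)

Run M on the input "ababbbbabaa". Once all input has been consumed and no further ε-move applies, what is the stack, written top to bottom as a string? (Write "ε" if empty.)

(q0, ababbbbabaa, $) ⊢ (q0, babbbbabaa, W$) ⊢ (q1, abbbbabaa, XW$) ⊢ (q1, bbbbabaa, W$) ⊢ (q1, bbbabaa, UW$) ⊢ (q1, bbabaa, UUW$) ⊢ (q1, babaa, UUUW$) ⊢ (q1, abaa, UUUUW$) ⊢ (q1, baa, UUUUW$) ⊢ (q1, aa, UUUUUW$) ⊢ (q1, a, UUUUUW$) ⊢ (q1, ε, UUUUUW$)
All input consumed in state q1 with stack UUUUUW$.

UUUUUW$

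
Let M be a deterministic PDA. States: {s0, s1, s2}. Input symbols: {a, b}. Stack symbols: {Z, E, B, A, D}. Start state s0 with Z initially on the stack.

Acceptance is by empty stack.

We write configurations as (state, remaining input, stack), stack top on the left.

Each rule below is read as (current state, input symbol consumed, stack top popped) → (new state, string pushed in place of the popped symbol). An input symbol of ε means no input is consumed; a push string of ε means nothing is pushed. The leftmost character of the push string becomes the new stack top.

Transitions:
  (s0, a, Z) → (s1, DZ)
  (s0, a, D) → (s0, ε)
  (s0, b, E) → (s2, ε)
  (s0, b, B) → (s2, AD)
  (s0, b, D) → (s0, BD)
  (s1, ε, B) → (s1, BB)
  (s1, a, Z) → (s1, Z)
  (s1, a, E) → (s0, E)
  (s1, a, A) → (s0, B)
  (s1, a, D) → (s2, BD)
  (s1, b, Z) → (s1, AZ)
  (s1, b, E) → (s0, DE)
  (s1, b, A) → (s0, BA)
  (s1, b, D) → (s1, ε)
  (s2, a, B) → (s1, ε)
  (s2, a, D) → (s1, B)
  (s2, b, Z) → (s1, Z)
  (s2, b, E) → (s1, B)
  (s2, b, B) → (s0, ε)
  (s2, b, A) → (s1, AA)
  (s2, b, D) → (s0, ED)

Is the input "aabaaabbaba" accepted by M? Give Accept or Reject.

(s0, aabaaabbaba, Z) ⊢ (s1, abaaabbaba, DZ) ⊢ (s2, baaabbaba, BDZ) ⊢ (s0, aaabbaba, DZ) ⊢ (s0, aabbaba, Z) ⊢ (s1, abbaba, DZ) ⊢ (s2, bbaba, BDZ) ⊢ (s0, baba, DZ) ⊢ (s0, aba, BDZ)
No transition applies at (s0, aba, BDZ); input not fully consumed.

Reject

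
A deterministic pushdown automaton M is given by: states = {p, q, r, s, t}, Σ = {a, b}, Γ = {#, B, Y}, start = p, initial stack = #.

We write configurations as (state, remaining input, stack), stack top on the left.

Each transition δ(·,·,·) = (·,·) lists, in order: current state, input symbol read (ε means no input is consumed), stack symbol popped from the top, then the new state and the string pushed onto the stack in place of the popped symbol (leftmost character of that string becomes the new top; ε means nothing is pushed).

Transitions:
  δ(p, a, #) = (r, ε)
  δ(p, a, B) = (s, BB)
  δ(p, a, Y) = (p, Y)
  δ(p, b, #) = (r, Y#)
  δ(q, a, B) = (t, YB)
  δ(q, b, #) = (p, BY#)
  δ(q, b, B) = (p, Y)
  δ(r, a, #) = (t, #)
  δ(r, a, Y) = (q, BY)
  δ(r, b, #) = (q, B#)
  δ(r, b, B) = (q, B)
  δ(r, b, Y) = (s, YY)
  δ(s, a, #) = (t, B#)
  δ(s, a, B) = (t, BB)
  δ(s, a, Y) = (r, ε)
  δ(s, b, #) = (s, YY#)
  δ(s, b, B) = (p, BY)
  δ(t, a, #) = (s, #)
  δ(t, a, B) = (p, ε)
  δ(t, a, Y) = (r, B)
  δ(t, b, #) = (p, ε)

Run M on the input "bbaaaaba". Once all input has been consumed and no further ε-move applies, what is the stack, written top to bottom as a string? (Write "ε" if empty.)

(p, bbaaaaba, #)
  read b, top #: go to r, push Y# → (r, baaaaba, Y#)
  read b, top Y: go to s, push YY → (s, aaaaba, YY#)
  read a, top Y: go to r, push ε → (r, aaaba, Y#)
  read a, top Y: go to q, push BY → (q, aaba, BY#)
  read a, top B: go to t, push YB → (t, aba, YBY#)
  read a, top Y: go to r, push B → (r, ba, BBY#)
  read b, top B: go to q, push B → (q, a, BBY#)
  read a, top B: go to t, push YB → (t, ε, YBBY#)
All input consumed in state t with stack YBBY#.

YBBY#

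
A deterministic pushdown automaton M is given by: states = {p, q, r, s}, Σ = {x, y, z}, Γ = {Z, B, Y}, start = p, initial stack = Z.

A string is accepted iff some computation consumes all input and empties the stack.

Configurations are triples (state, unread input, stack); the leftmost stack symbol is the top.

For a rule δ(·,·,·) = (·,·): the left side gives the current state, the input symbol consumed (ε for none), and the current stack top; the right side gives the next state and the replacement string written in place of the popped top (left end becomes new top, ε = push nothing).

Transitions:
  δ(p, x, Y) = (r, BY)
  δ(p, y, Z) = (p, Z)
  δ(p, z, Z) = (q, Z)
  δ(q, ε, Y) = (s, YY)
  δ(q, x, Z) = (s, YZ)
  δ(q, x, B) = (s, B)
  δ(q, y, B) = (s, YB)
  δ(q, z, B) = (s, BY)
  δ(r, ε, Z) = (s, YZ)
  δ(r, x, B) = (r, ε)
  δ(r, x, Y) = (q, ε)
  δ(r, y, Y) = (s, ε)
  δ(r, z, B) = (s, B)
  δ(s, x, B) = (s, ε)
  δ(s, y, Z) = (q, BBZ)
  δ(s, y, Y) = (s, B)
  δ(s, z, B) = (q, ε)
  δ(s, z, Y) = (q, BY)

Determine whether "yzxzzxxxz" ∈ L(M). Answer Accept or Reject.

(p, yzxzzxxxz, Z) ⊢ (p, zxzzxxxz, Z) ⊢ (q, xzzxxxz, Z) ⊢ (s, zzxxxz, YZ) ⊢ (q, zxxxz, BYZ) ⊢ (s, xxxz, BYYZ) ⊢ (s, xxz, YYZ)
No transition applies at (s, xxz, YYZ); input not fully consumed.

Reject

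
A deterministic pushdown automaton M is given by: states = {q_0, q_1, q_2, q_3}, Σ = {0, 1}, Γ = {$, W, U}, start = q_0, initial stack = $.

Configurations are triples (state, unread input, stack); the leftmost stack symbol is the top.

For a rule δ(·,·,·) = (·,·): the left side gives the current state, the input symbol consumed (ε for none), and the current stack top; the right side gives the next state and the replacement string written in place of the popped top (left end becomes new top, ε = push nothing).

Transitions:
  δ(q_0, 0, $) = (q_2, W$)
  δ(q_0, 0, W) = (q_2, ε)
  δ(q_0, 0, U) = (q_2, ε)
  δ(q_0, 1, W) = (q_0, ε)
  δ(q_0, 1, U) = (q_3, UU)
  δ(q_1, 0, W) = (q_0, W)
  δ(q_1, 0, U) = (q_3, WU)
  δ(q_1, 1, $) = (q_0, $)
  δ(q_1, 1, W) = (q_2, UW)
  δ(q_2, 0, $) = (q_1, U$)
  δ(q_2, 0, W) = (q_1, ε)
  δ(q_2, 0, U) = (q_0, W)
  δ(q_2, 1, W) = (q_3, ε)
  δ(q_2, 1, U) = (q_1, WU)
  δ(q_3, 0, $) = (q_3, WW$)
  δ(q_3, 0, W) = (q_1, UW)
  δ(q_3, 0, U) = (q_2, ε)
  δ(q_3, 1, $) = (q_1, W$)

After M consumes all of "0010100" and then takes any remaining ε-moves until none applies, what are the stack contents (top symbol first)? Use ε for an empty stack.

UWW$

(q_0, 0010100, $)
  read 0, top $: go to q_2, push W$ → (q_2, 010100, W$)
  read 0, top W: go to q_1, push ε → (q_1, 10100, $)
  read 1, top $: go to q_0, push $ → (q_0, 0100, $)
  read 0, top $: go to q_2, push W$ → (q_2, 100, W$)
  read 1, top W: go to q_3, push ε → (q_3, 00, $)
  read 0, top $: go to q_3, push WW$ → (q_3, 0, WW$)
  read 0, top W: go to q_1, push UW → (q_1, ε, UWW$)
All input consumed in state q_1 with stack UWW$.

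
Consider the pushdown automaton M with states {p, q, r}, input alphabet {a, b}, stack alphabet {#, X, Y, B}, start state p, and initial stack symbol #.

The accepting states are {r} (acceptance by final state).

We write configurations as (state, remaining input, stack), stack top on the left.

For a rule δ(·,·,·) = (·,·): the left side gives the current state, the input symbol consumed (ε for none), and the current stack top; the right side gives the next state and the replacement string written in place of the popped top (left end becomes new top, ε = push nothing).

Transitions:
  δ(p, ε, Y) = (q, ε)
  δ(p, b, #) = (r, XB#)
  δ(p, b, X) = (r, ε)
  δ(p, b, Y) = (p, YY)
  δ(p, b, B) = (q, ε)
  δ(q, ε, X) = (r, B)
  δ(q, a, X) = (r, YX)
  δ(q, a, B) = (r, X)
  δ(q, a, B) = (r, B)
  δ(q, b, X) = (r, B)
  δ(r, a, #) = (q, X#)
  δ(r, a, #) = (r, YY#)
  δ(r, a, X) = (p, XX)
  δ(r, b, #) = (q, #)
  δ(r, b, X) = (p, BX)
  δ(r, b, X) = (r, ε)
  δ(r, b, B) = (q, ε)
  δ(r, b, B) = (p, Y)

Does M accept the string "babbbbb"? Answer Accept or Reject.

Reject

No computation consumes all input and reaches a final state.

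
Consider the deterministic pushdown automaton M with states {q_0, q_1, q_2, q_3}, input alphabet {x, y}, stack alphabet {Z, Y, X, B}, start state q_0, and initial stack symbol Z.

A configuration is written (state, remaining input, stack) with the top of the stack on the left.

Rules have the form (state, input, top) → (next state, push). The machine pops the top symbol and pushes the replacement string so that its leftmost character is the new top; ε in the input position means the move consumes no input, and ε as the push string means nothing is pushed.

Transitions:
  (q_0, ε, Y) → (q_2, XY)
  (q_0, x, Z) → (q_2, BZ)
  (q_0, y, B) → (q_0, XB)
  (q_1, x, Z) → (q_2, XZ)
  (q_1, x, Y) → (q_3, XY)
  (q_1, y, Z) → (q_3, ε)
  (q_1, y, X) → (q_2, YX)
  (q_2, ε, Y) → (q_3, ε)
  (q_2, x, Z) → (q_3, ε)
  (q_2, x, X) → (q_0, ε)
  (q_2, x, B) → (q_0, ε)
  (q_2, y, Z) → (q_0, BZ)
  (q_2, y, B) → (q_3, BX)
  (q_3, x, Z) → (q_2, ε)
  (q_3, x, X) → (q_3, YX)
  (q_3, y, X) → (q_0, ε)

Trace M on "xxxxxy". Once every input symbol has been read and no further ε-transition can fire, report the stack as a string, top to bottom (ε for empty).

BXZ

(q_0, xxxxxy, Z)
  read x, top Z: go to q_2, push BZ → (q_2, xxxxy, BZ)
  read x, top B: go to q_0, push ε → (q_0, xxxy, Z)
  read x, top Z: go to q_2, push BZ → (q_2, xxy, BZ)
  read x, top B: go to q_0, push ε → (q_0, xy, Z)
  read x, top Z: go to q_2, push BZ → (q_2, y, BZ)
  read y, top B: go to q_3, push BX → (q_3, ε, BXZ)
All input consumed in state q_3 with stack BXZ.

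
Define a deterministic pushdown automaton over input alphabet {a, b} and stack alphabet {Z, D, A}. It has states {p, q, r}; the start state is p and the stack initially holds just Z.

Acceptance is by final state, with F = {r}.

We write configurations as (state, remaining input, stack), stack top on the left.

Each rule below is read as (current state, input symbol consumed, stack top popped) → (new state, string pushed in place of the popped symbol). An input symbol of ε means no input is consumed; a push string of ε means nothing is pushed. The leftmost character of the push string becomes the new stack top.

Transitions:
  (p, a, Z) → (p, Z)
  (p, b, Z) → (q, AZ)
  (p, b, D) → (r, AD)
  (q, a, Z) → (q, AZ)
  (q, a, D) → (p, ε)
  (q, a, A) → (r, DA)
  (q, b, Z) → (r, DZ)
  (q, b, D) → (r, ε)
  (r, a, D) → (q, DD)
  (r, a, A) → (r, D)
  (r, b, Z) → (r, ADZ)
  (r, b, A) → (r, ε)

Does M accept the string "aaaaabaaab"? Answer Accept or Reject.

Accept

(p, aaaaabaaab, Z)
  read a, top Z: go to p, push Z → (p, aaaabaaab, Z)
  read a, top Z: go to p, push Z → (p, aaabaaab, Z)
  read a, top Z: go to p, push Z → (p, aabaaab, Z)
  read a, top Z: go to p, push Z → (p, abaaab, Z)
  read a, top Z: go to p, push Z → (p, baaab, Z)
  read b, top Z: go to q, push AZ → (q, aaab, AZ)
  read a, top A: go to r, push DA → (r, aab, DAZ)
  read a, top D: go to q, push DD → (q, ab, DDAZ)
  read a, top D: go to p, push ε → (p, b, DAZ)
  read b, top D: go to r, push AD → (r, ε, ADAZ)
All input consumed; state r ∈ F.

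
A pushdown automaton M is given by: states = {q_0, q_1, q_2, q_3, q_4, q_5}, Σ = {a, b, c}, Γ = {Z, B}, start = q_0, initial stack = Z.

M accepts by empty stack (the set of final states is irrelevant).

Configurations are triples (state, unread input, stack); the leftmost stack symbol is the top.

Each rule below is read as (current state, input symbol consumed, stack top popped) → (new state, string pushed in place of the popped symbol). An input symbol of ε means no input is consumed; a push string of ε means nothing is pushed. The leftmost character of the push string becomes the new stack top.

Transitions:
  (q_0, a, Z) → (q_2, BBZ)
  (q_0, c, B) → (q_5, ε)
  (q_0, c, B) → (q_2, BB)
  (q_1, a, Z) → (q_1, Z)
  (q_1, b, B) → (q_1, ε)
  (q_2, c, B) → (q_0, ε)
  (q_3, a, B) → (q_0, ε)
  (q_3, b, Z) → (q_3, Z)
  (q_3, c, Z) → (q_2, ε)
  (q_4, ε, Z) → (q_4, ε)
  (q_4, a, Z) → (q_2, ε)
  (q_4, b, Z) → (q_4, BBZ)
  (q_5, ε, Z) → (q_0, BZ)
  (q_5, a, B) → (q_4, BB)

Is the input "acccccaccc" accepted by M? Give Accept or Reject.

No computation consumes all input and empties the stack.

Reject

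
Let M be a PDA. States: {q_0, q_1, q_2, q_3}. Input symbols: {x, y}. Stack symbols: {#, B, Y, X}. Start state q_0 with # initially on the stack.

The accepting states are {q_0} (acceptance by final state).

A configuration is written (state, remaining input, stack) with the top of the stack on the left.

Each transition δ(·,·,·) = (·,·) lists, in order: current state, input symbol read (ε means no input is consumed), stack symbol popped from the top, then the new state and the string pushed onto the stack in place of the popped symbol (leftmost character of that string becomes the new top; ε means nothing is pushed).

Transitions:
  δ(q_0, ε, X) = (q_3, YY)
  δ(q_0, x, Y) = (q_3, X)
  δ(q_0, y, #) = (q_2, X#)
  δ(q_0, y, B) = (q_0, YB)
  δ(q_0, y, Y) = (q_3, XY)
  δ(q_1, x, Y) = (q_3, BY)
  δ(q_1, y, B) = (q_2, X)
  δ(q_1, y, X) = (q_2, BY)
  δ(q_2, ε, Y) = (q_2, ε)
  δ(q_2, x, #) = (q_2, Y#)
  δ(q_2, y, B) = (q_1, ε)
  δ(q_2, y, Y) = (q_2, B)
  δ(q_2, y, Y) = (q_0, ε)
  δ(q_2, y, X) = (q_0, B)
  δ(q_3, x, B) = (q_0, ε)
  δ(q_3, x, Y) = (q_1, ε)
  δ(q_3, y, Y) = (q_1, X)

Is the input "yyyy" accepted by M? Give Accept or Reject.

No computation consumes all input and reaches a final state.

Reject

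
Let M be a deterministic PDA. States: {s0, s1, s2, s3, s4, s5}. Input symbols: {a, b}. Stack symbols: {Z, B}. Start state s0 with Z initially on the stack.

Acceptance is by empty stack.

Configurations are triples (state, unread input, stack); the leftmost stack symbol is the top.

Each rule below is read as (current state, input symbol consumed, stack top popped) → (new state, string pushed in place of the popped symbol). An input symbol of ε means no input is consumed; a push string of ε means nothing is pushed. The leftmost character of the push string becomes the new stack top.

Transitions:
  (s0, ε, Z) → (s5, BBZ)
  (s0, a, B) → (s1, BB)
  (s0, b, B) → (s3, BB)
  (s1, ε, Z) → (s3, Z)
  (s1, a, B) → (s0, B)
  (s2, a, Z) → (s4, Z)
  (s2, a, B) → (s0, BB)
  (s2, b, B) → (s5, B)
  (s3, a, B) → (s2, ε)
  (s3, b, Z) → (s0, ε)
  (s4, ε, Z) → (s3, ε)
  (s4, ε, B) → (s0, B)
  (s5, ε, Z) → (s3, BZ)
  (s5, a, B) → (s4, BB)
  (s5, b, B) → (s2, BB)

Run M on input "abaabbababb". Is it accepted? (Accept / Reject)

(s0, abaabbababb, Z)
  ε-move, top Z: go to s5, push BBZ → (s5, abaabbababb, BBZ)
  read a, top B: go to s4, push BB → (s4, baabbababb, BBBZ)
  ε-move, top B: go to s0, push B → (s0, baabbababb, BBBZ)
  read b, top B: go to s3, push BB → (s3, aabbababb, BBBBZ)
  read a, top B: go to s2, push ε → (s2, abbababb, BBBZ)
  read a, top B: go to s0, push BB → (s0, bbababb, BBBBZ)
  read b, top B: go to s3, push BB → (s3, bababb, BBBBBZ)
No transition applies at (s3, bababb, BBBBBZ); input not fully consumed.

Reject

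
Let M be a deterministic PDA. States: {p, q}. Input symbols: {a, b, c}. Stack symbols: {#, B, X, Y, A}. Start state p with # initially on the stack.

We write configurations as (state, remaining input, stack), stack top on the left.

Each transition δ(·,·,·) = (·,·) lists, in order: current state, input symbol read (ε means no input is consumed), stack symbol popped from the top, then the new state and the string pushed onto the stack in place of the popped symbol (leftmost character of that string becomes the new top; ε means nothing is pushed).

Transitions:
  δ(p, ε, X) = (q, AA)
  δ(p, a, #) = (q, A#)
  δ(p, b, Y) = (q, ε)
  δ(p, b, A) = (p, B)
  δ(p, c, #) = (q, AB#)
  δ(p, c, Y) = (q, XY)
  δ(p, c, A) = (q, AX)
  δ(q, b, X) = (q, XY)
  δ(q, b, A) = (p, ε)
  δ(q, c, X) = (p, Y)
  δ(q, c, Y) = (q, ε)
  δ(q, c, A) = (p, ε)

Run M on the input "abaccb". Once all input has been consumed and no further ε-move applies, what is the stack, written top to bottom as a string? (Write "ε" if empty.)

(p, abaccb, #) ⊢ (q, baccb, A#) ⊢ (p, accb, #) ⊢ (q, ccb, A#) ⊢ (p, cb, #) ⊢ (q, b, AB#) ⊢ (p, ε, B#)
All input consumed in state p with stack B#.

B#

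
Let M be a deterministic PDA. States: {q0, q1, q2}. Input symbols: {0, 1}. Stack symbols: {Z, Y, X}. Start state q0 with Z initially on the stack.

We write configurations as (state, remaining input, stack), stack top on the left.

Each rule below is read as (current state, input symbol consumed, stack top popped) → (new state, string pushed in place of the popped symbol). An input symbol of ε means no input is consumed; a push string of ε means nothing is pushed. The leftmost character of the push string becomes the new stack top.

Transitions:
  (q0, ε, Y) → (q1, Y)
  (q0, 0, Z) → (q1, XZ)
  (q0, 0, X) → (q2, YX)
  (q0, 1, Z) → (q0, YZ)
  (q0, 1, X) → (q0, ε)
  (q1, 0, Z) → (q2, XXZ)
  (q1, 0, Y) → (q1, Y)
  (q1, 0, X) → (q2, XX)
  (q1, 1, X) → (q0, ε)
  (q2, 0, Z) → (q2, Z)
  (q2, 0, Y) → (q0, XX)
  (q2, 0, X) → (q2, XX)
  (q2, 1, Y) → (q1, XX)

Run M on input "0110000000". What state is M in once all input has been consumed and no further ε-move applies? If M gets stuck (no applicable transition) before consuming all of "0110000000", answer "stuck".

(q0, 0110000000, Z) ⊢ (q1, 110000000, XZ) ⊢ (q0, 10000000, Z) ⊢ (q0, 0000000, YZ) ⊢ (q1, 0000000, YZ) ⊢ (q1, 000000, YZ) ⊢ (q1, 00000, YZ) ⊢ (q1, 0000, YZ) ⊢ (q1, 000, YZ) ⊢ (q1, 00, YZ) ⊢ (q1, 0, YZ) ⊢ (q1, ε, YZ)
All input consumed; M is in state q1.

q1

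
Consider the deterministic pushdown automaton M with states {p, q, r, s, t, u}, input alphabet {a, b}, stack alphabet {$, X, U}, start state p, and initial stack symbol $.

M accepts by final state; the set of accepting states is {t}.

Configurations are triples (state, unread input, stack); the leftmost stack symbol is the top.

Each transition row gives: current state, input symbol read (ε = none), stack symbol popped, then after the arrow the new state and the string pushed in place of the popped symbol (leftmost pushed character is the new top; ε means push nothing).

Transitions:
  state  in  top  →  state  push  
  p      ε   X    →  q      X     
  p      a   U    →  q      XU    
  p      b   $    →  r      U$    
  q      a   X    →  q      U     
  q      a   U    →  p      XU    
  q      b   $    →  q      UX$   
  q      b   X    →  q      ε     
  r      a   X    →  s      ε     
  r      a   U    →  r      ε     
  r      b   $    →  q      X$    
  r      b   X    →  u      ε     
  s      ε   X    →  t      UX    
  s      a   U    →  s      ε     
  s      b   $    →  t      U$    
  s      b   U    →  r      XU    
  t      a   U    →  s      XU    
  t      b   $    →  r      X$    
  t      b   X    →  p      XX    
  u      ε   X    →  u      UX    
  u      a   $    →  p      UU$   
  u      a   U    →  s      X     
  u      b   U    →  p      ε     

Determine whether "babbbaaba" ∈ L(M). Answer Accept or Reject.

(p, babbbaaba, $)
  read b, top $: go to r, push U$ → (r, abbbaaba, U$)
  read a, top U: go to r, push ε → (r, bbbaaba, $)
  read b, top $: go to q, push X$ → (q, bbaaba, X$)
  read b, top X: go to q, push ε → (q, baaba, $)
  read b, top $: go to q, push UX$ → (q, aaba, UX$)
  read a, top U: go to p, push XU → (p, aba, XUX$)
  ε-move, top X: go to q, push X → (q, aba, XUX$)
  read a, top X: go to q, push U → (q, ba, UUX$)
No transition applies at (q, ba, UUX$); input not fully consumed.

Reject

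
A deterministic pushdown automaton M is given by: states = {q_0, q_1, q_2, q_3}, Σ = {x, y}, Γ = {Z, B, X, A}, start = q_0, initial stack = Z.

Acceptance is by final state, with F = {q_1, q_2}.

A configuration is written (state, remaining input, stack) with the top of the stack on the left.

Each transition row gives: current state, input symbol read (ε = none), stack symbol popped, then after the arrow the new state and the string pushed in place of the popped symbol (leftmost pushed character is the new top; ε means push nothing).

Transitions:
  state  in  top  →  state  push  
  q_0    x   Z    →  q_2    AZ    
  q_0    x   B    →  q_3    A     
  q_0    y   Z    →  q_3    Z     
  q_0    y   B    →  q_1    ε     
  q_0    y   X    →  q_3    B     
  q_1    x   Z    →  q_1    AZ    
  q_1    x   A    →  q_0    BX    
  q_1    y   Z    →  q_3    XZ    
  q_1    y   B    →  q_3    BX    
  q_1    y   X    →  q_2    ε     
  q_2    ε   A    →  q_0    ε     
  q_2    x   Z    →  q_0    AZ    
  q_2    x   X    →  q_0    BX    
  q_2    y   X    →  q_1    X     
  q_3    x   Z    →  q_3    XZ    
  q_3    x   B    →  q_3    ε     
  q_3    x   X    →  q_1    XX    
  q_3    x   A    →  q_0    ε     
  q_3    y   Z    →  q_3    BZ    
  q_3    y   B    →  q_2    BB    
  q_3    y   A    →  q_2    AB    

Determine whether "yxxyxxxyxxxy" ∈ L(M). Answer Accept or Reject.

Accept

(q_0, yxxyxxxyxxxy, Z) ⊢ (q_3, xxyxxxyxxxy, Z) ⊢ (q_3, xyxxxyxxxy, XZ) ⊢ (q_1, yxxxyxxxy, XXZ) ⊢ (q_2, xxxyxxxy, XZ) ⊢ (q_0, xxyxxxy, BXZ) ⊢ (q_3, xyxxxy, AXZ) ⊢ (q_0, yxxxy, XZ) ⊢ (q_3, xxxy, BZ) ⊢ (q_3, xxy, Z) ⊢ (q_3, xy, XZ) ⊢ (q_1, y, XXZ) ⊢ (q_2, ε, XZ)
All input consumed; state q_2 ∈ F.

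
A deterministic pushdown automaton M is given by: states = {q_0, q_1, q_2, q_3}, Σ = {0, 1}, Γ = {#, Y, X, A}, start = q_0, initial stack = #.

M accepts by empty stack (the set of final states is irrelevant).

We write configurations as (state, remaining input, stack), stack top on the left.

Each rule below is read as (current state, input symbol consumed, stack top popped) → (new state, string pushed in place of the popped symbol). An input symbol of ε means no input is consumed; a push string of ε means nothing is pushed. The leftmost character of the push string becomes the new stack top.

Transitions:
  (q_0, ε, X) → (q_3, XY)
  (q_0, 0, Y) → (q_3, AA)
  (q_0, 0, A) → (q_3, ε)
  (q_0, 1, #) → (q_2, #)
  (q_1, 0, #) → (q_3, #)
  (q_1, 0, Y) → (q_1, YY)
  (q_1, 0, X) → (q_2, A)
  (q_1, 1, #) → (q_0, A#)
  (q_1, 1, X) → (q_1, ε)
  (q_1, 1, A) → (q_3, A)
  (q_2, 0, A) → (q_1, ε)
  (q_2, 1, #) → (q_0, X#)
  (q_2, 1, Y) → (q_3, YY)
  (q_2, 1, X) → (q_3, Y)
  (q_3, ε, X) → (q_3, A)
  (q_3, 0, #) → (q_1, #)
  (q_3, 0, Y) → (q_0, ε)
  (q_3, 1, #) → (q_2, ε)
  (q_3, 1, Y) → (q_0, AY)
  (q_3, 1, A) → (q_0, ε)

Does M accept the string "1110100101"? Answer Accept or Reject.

(q_0, 1110100101, #)
  read 1, top #: go to q_2, push # → (q_2, 110100101, #)
  read 1, top #: go to q_0, push X# → (q_0, 10100101, X#)
  ε-move, top X: go to q_3, push XY → (q_3, 10100101, XY#)
  ε-move, top X: go to q_3, push A → (q_3, 10100101, AY#)
  read 1, top A: go to q_0, push ε → (q_0, 0100101, Y#)
  read 0, top Y: go to q_3, push AA → (q_3, 100101, AA#)
  read 1, top A: go to q_0, push ε → (q_0, 00101, A#)
  read 0, top A: go to q_3, push ε → (q_3, 0101, #)
  read 0, top #: go to q_1, push # → (q_1, 101, #)
  read 1, top #: go to q_0, push A# → (q_0, 01, A#)
  read 0, top A: go to q_3, push ε → (q_3, 1, #)
  read 1, top #: go to q_2, push ε → (q_2, ε, ε)
All input consumed and the stack is empty.

Accept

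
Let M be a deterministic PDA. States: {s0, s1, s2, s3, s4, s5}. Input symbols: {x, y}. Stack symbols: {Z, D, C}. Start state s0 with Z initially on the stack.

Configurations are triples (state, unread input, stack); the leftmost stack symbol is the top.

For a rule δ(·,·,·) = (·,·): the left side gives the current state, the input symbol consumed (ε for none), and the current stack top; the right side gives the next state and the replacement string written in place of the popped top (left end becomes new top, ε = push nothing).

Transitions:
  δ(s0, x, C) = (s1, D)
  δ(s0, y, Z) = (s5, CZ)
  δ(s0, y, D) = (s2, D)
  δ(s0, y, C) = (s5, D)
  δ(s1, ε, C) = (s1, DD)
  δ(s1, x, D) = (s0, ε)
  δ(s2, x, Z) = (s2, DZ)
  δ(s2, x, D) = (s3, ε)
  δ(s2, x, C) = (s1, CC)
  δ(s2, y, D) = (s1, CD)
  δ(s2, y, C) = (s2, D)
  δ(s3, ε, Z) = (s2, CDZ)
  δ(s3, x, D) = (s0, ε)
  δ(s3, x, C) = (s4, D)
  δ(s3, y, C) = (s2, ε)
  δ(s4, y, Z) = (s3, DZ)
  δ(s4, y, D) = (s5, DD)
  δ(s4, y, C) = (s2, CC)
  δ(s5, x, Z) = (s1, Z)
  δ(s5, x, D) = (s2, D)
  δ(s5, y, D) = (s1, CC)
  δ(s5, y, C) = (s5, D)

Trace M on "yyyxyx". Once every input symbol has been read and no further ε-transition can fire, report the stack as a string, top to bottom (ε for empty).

(s0, yyyxyx, Z)
  read y, top Z: go to s5, push CZ → (s5, yyxyx, CZ)
  read y, top C: go to s5, push D → (s5, yxyx, DZ)
  read y, top D: go to s1, push CC → (s1, xyx, CCZ)
  ε-move, top C: go to s1, push DD → (s1, xyx, DDCZ)
  read x, top D: go to s0, push ε → (s0, yx, DCZ)
  read y, top D: go to s2, push D → (s2, x, DCZ)
  read x, top D: go to s3, push ε → (s3, ε, CZ)
All input consumed in state s3 with stack CZ.

CZ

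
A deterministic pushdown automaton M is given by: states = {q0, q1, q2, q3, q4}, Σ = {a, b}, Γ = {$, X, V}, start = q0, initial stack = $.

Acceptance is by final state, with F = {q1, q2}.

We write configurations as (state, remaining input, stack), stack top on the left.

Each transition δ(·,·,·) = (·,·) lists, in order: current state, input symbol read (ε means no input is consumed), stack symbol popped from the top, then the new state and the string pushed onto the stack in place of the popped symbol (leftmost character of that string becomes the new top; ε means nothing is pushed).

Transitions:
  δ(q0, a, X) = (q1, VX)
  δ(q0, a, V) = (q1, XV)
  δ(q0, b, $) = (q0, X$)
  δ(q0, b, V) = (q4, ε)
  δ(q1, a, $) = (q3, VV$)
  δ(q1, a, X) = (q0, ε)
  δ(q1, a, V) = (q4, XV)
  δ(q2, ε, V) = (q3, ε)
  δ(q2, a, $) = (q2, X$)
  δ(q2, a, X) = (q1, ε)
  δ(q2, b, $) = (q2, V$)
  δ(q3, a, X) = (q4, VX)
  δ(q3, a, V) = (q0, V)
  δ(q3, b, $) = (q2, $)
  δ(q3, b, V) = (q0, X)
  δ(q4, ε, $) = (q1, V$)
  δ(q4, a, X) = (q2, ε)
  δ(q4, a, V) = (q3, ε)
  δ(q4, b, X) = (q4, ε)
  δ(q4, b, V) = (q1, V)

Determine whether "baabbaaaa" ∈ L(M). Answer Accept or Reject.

(q0, baabbaaaa, $) ⊢ (q0, aabbaaaa, X$) ⊢ (q1, abbaaaa, VX$) ⊢ (q4, bbaaaa, XVX$) ⊢ (q4, baaaa, VX$) ⊢ (q1, aaaa, VX$) ⊢ (q4, aaa, XVX$) ⊢ (q2, aa, VX$) ⊢ (q3, aa, X$) ⊢ (q4, a, VX$) ⊢ (q3, ε, X$)
All input consumed; state q3 ∉ F and no further ε-move applies.

Reject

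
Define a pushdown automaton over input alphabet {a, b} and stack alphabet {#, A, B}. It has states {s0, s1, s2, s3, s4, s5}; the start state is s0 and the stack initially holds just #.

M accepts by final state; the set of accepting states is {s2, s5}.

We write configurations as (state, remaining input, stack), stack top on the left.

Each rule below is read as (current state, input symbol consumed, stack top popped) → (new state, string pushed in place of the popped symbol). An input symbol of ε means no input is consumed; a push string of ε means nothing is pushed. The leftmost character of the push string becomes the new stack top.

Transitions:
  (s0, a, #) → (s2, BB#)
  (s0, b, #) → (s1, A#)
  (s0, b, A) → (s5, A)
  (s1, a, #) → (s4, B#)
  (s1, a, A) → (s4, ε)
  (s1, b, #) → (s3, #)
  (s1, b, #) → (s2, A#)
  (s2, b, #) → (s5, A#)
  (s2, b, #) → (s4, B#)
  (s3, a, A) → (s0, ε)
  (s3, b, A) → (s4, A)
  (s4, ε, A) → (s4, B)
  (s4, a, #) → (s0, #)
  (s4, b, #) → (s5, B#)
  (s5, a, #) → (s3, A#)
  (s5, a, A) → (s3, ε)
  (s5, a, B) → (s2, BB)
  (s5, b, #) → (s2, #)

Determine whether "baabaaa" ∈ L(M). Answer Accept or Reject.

One accepting computation: (s0, baabaaa, #) ⊢ (s1, aabaaa, A#) ⊢ (s4, abaaa, #) ⊢ (s0, baaa, #) ⊢ (s1, aaa, A#) ⊢ (s4, aa, #) ⊢ (s0, a, #) ⊢ (s2, ε, BB#)
All input consumed and state s2 ∈ F.

Accept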